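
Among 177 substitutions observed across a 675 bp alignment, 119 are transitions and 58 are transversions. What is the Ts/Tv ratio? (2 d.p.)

2.05

R = 119/58 = 2.051724… ≈ 2.05 (to 2 d.p.).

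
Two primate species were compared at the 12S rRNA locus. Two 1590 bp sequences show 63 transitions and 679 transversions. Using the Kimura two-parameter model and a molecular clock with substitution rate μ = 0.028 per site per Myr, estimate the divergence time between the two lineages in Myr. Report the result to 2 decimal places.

P = 63/1590 ≈ 0.039623 and Q = 679/1590 ≈ 0.427044.
Under the Kimura two-parameter model, d = −½ ln(1 − 2P − Q) − ¼ ln(1 − 2Q).
1 − 2P − Q = 0.49371, giving −½ ln(0.49371) = 0.352903.
1 − 2Q = 0.145912, giving −¼ ln(0.145912) = 0.481188.
d = 0.352903 + 0.481188 = 0.834091.
Under a molecular clock d = 2μt, so t = d/(2μ) = 0.834091 / (2 × 0.028) = 14.89 Myr.

14.89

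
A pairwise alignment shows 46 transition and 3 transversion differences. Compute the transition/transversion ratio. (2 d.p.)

15.33

R = 46/3 = 15.333333… ≈ 15.33 (to 2 d.p.).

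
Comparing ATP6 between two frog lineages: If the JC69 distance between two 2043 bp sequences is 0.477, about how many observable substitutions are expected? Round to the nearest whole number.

Invert JC69: p = (3/4)(1 − e^(−4d/3)) = 0.75 × (1 − e^(-0.636)) = 0.75 × (1 − 0.529406) = 0.352946.
Expected differing sites = pL ≈ 0.352946 × 2043 = 721.068678 ≈ 721.

721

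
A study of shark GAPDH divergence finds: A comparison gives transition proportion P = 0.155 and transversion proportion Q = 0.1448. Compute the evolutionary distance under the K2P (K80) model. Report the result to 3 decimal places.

Under the Kimura two-parameter model, d = −½ ln(1 − 2P − Q) − ¼ ln(1 − 2Q).
1 − 2P − Q = 0.5452, giving −½ ln(0.5452) = 0.303301.
1 − 2Q = 0.7104, giving −¼ ln(0.7104) = 0.085482.
d = 0.303301 + 0.085482 = 0.388783.

0.389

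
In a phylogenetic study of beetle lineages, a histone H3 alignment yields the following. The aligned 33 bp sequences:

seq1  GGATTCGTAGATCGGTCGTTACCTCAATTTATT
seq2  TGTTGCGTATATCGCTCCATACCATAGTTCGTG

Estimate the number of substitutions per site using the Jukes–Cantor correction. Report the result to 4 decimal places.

The sequences differ at 13 of 33 sites, so p = 13/33 ≈ 0.393939.
d = −(3/4) ln(1 − 4p/3) = −0.75 ln(1 − 0.525252) = −0.75 ln(0.474748)
  = −0.75 × (-0.744971) = 0.558728 substitutions/site.

0.5587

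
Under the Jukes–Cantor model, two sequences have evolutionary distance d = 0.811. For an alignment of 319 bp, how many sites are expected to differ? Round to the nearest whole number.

Invert JC69: p = (3/4)(1 − e^(−4d/3)) = 0.75 × (1 − e^(-1.081333)) = 0.75 × (1 − 0.339143) = 0.495643.
Expected differing sites = pL ≈ 0.495643 × 319 = 158.110117 ≈ 158.

158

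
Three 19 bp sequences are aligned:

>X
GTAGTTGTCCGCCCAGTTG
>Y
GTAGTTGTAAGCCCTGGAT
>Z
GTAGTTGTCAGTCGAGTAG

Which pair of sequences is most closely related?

X–Y: 6/19 differ, p = 0.316, d = 0.410.
X–Z: 4/19 differ, p = 0.211, d = 0.247.
Y–Z: 6/19 differ, p = 0.316, d = 0.410.
The smallest distance is between X and Z.

X and Z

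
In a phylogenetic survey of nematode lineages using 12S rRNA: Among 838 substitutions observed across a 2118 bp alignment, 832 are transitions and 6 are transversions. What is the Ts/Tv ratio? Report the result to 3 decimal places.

R = 832/6 = 138.666666… ≈ 138.667 (to 3 d.p.).

138.667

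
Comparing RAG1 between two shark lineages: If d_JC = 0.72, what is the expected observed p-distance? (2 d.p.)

p = (3/4)(1 − e^(−4d/3)) = 0.75 × (1 − e^(-0.96)) = 0.75 × (1 − 0.382893) = 0.462830.

0.46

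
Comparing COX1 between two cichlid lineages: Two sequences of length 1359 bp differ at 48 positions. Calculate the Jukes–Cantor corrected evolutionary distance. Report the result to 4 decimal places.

0.0362

p = 48/1359 ≈ 0.03532.
d = −(3/4) ln(1 − 4p/3) = −0.75 ln(1 − 0.047093) = −0.75 ln(0.952907)
  = −0.75 × (-0.048238) = 0.036179 substitutions/site.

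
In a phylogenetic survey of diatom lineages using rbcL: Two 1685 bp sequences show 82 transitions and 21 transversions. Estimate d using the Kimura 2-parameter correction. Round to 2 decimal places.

0.06

P = 82/1685 ≈ 0.048665 and Q = 21/1685 ≈ 0.012463.
Under the Kimura two-parameter model, d = −½ ln(1 − 2P − Q) − ¼ ln(1 − 2Q).
1 − 2P − Q = 0.890207, giving −½ ln(0.890207) = 0.058151.
1 − 2Q = 0.975074, giving −¼ ln(0.975074) = 0.006310.
d = 0.058151 + 0.006310 = 0.064461.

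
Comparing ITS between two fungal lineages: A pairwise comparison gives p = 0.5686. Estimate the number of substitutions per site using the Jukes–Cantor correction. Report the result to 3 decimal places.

d = −(3/4) ln(1 − 4p/3) = −0.75 ln(1 − 0.758133) = −0.75 ln(0.241867)
  = −0.75 × (-1.419367) = 1.064525 substitutions/site.

1.065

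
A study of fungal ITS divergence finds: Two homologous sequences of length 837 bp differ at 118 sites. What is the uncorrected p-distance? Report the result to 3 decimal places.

p = 118/837 = 0.140979… ≈ 0.141 (to 3 d.p.).

0.141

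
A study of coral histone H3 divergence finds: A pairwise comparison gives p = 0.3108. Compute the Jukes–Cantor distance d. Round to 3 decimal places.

d = −(3/4) ln(1 − 4p/3) = −0.75 ln(1 − 0.4144) = −0.75 ln(0.5856)
  = −0.75 × (-0.535118) = 0.401339 substitutions/site.

0.401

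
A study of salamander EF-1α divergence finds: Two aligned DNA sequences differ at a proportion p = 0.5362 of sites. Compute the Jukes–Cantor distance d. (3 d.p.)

d = −(3/4) ln(1 − 4p/3) = −0.75 ln(1 − 0.714933) = −0.75 ln(0.285067)
  = −0.75 × (-1.255031) = 0.941273 substitutions/site.

0.941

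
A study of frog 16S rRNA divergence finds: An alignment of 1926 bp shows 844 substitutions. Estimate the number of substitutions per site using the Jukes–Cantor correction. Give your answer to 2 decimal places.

0.66

p = 844/1926 ≈ 0.438214.
d = −(3/4) ln(1 − 4p/3) = −0.75 ln(1 − 0.584285) = −0.75 ln(0.415715)
  = −0.75 × (-0.877755) = 0.658316 substitutions/site.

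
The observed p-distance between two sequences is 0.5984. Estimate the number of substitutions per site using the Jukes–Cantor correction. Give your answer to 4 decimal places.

1.1991

d = −(3/4) ln(1 − 4p/3) = −0.75 ln(1 − 0.797867) = −0.75 ln(0.202133)
  = −0.75 × (-1.598829) = 1.199122 substitutions/site.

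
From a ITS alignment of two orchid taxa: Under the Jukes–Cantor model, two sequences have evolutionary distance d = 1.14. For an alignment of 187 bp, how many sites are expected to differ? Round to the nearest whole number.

110

Invert JC69: p = (3/4)(1 − e^(−4d/3)) = 0.75 × (1 − e^(-1.52)) = 0.75 × (1 − 0.218712) = 0.585966.
Expected differing sites = pL ≈ 0.585966 × 187 = 109.575642 ≈ 110.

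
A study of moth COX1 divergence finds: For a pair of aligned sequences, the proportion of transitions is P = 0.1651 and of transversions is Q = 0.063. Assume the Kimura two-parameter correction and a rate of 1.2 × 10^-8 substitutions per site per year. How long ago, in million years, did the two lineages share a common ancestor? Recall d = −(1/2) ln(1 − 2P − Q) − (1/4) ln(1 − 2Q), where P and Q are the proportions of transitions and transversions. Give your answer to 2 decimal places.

Under the Kimura two-parameter model, d = −½ ln(1 − 2P − Q) − ¼ ln(1 − 2Q).
1 − 2P − Q = 0.6068, giving −½ ln(0.6068) = 0.249778.
1 − 2Q = 0.874, giving −¼ ln(0.874) = 0.033669.
d = 0.249778 + 0.033669 = 0.283447.
Under a molecular clock d = 2μt, so t = d/(2μ) = 0.283447 / (2 × 1.2 × 10^-8) = 11.81 million years.

11.81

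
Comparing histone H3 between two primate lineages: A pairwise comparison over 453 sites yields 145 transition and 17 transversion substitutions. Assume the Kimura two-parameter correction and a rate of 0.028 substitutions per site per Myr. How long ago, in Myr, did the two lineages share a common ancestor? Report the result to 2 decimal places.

P = 145/453 ≈ 0.320088 and Q = 17/453 ≈ 0.037528.
Under the Kimura two-parameter model, d = −½ ln(1 − 2P − Q) − ¼ ln(1 − 2Q).
1 − 2P − Q = 0.322296, giving −½ ln(0.322296) = 0.566142.
1 − 2Q = 0.924944, giving −¼ ln(0.924944) = 0.019506.
d = 0.566142 + 0.019506 = 0.585648.
Under a molecular clock d = 2μt, so t = d/(2μ) = 0.585648 / (2 × 0.028) = 10.46 Myr.

10.46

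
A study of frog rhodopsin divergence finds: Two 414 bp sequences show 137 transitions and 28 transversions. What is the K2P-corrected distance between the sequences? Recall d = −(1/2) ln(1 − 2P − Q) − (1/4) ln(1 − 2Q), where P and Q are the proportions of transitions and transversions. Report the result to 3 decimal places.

P = 137/414 ≈ 0.330918 and Q = 28/414 ≈ 0.067633.
Under the Kimura two-parameter model, d = −½ ln(1 − 2P − Q) − ¼ ln(1 − 2Q).
1 − 2P − Q = 0.270531, giving −½ ln(0.270531) = 0.653684.
1 − 2Q = 0.864734, giving −¼ ln(0.864734) = 0.036333.
d = 0.653684 + 0.036333 = 0.690017.

0.690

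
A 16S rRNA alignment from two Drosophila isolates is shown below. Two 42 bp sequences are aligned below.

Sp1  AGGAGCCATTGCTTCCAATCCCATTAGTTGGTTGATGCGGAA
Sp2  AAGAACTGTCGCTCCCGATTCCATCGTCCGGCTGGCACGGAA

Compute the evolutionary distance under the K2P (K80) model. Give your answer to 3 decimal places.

0.782

Of 42 sites, 16 differences are transitions and 1 are transversions, so P = 16/42 ≈ 0.380952 and Q = 1/42 ≈ 0.02381.
Under the Kimura two-parameter model, d = −½ ln(1 − 2P − Q) − ¼ ln(1 − 2Q).
1 − 2P − Q = 0.214286, giving −½ ln(0.214286) = 0.770222.
1 − 2Q = 0.95238, giving −¼ ln(0.95238) = 0.012198.
d = 0.770222 + 0.012198 = 0.782420.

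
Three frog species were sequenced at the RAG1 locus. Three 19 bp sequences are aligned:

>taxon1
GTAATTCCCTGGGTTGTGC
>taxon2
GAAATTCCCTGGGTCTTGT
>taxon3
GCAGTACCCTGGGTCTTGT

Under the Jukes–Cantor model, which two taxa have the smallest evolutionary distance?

taxon1–taxon2: 4/19 differ, p = 0.211, d = 0.247.
taxon1–taxon3: 6/19 differ, p = 0.316, d = 0.410.
taxon2–taxon3: 3/19 differ, p = 0.158, d = 0.177.
The smallest distance is between taxon2 and taxon3.

taxon2 and taxon3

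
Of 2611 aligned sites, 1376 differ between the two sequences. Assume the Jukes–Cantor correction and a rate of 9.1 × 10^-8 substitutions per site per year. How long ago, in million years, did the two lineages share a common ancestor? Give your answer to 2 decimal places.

p = 1376/2611 ≈ 0.527001.
d = −(3/4) ln(1 − 4p/3) = −0.75 ln(1 − 0.702668) = −0.75 ln(0.297332)
  = −0.75 × (-1.212906) = 0.909680 substitutions/site.
Under a molecular clock d = 2μt, so t = d/(2μ) = 0.909680 / (2 × 9.1 × 10^-8) = 5.00 million years.

5.00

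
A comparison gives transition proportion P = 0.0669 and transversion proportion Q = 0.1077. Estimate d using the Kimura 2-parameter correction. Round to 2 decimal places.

Under the Kimura two-parameter model, d = −½ ln(1 − 2P − Q) − ¼ ln(1 − 2Q).
1 − 2P − Q = 0.7585, giving −½ ln(0.7585) = 0.138206.
1 − 2Q = 0.7846, giving −¼ ln(0.7846) = 0.060645.
d = 0.138206 + 0.060645 = 0.198851.

0.20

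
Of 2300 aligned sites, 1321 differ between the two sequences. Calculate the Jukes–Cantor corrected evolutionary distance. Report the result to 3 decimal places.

p = 1321/2300 ≈ 0.574348.
d = −(3/4) ln(1 − 4p/3) = −0.75 ln(1 − 0.765797) = −0.75 ln(0.234203)
  = −0.75 × (-1.451567) = 1.088675 substitutions/site.

1.089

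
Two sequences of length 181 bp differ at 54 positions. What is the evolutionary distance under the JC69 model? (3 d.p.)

0.380

p = 54/181 ≈ 0.298343.
d = −(3/4) ln(1 − 4p/3) = −0.75 ln(1 − 0.397791) = −0.75 ln(0.602209)
  = −0.75 × (-0.507151) = 0.380363 substitutions/site.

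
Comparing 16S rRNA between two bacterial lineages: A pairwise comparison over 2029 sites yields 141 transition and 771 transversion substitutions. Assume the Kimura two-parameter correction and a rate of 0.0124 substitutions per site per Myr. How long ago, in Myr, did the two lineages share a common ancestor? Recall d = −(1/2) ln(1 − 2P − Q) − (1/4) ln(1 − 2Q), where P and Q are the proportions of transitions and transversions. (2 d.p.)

P = 141/2029 ≈ 0.069492 and Q = 771/2029 ≈ 0.37999.
Under the Kimura two-parameter model, d = −½ ln(1 − 2P − Q) − ¼ ln(1 − 2Q).
1 − 2P − Q = 0.481026, giving −½ ln(0.481026) = 0.365917.
1 − 2Q = 0.24002, giving −¼ ln(0.24002) = 0.356758.
d = 0.365917 + 0.356758 = 0.722675.
Under a molecular clock d = 2μt, so t = d/(2μ) = 0.722675 / (2 × 0.0124) = 29.14 Myr.

29.14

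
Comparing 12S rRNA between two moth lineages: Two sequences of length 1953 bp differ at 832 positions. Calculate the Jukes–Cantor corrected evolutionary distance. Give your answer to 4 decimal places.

p = 832/1953 ≈ 0.426011.
d = −(3/4) ln(1 − 4p/3) = −0.75 ln(1 − 0.568015) = −0.75 ln(0.431985)
  = −0.75 × (-0.839364) = 0.629523 substitutions/site.

0.6295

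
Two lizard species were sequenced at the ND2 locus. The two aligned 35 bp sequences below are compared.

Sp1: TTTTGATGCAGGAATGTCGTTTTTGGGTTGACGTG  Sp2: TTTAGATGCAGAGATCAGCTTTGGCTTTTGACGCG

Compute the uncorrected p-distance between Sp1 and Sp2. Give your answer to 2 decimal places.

0.37

The sequences differ at 13 of 35 positions.
p = 13/35 = 0.371428… ≈ 0.37 (to 2 d.p.).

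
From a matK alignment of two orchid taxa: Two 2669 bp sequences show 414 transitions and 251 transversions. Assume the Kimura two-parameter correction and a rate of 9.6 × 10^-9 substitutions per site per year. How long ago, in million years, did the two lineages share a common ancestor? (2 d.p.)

P = 414/2669 ≈ 0.155114 and Q = 251/2669 ≈ 0.094043.
Under the Kimura two-parameter model, d = −½ ln(1 − 2P − Q) − ¼ ln(1 − 2Q).
1 − 2P − Q = 0.595729, giving −½ ln(0.595729) = 0.258985.
1 − 2Q = 0.811914, giving −¼ ln(0.811914) = 0.052090.
d = 0.258985 + 0.052090 = 0.311075.
Under a molecular clock d = 2μt, so t = d/(2μ) = 0.311075 / (2 × 9.6 × 10^-9) = 16.20 million years.

16.20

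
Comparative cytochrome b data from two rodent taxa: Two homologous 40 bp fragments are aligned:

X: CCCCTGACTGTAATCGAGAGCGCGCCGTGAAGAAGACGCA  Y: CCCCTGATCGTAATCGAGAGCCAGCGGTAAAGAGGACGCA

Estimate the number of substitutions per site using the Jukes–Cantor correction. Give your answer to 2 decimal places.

0.20

The sequences differ at 7 of 40 sites (8, 9, 22, 23, 26, 29, 34), so p = 7/40 = 0.175.
d = −(3/4) ln(1 − 4p/3) = −0.75 ln(1 − 0.233333) = −0.75 ln(0.766667)
  = −0.75 × (-0.265703) = 0.199277 substitutions/site.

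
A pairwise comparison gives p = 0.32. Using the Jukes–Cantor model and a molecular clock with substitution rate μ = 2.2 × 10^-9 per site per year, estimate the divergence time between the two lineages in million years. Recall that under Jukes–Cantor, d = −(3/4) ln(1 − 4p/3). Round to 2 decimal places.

94.82

d = −(3/4) ln(1 − 4p/3) = −0.75 ln(1 − 0.426667) = −0.75 ln(0.573333)
  = −0.75 × (-0.556289) = 0.417217 substitutions/site.
Under a molecular clock d = 2μt, so t = d/(2μ) = 0.417217 / (2 × 2.2 × 10^-9) = 94.82 million years.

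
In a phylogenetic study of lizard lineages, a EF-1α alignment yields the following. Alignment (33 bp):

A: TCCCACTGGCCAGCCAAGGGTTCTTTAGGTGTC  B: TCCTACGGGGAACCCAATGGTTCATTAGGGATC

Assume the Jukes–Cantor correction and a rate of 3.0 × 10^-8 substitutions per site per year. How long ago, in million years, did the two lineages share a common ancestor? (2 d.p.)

The sequences differ at 9 of 33 sites (4, 7, 10, 11, 13, 18, 24, 30, 31), so p = 9/33 ≈ 0.272727.
d = −(3/4) ln(1 − 4p/3) = −0.75 ln(1 − 0.363636) = −0.75 ln(0.636364)
  = −0.75 × (-0.451985) = 0.338989 substitutions/site.
Under a molecular clock d = 2μt, so t = d/(2μ) = 0.338989 / (2 × 3.0 × 10^-8) = 5.65 million years.

5.65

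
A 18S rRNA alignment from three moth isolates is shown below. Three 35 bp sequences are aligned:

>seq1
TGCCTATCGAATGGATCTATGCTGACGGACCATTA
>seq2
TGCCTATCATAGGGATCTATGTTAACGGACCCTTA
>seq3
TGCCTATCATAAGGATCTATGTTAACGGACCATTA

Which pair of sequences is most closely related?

seq2 and seq3

seq1–seq2: 6/35 differ, p = 0.171, d = 0.195.
seq1–seq3: 5/35 differ, p = 0.143, d = 0.158.
seq2–seq3: 2/35 differ, p = 0.057, d = 0.059.
The smallest distance is between seq2 and seq3.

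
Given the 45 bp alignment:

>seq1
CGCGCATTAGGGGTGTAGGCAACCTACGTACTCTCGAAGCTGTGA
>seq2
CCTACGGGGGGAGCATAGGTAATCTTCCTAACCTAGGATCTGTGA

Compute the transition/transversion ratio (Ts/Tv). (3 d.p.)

1.375

Transitions are A↔G and C↔T; transversions are all other mismatches.
Transitions: 11. Transversions: 8.
R = 11/8 = 1.375.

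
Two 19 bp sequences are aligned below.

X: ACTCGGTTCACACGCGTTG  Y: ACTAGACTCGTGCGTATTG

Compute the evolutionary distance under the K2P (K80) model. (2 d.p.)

Of 19 sites, 7 differences are transitions and 1 are transversions, so P = 7/19 ≈ 0.368421 and Q = 1/19 ≈ 0.052632.
Under the Kimura two-parameter model, d = −½ ln(1 − 2P − Q) − ¼ ln(1 − 2Q).
1 − 2P − Q = 0.210526, giving −½ ln(0.210526) = 0.779073.
1 − 2Q = 0.894736, giving −¼ ln(0.894736) = 0.027807.
d = 0.779073 + 0.027807 = 0.806880.

0.81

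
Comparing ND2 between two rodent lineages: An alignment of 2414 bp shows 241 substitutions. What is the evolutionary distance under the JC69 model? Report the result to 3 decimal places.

0.107

p = 241/2414 ≈ 0.099834.
d = −(3/4) ln(1 − 4p/3) = −0.75 ln(1 − 0.133112) = −0.75 ln(0.866888)
  = −0.75 × (-0.142845) = 0.107134 substitutions/site.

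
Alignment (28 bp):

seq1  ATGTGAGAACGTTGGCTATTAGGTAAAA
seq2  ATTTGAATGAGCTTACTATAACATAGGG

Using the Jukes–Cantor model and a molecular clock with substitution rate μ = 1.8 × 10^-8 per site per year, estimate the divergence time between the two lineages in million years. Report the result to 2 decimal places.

The sequences differ at 14 of 28 sites, so p = 14/28 = 0.5.
d = −(3/4) ln(1 − 4p/3) = −0.75 ln(1 − 0.666667) = −0.75 ln(0.333333)
  = −0.75 × (-1.098613) = 0.823960 substitutions/site.
Under a molecular clock d = 2μt, so t = d/(2μ) = 0.823960 / (2 × 1.8 × 10^-8) = 22.89 million years.

22.89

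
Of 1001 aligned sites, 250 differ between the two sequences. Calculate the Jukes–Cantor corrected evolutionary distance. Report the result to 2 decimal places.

p = 250/1001 ≈ 0.24975.
d = −(3/4) ln(1 − 4p/3) = −0.75 ln(1 − 0.333) = −0.75 ln(0.667)
  = −0.75 × (-0.404965) = 0.303724 substitutions/site.

0.30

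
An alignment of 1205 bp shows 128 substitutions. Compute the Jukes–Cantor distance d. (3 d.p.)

0.115

p = 128/1205 ≈ 0.106224.
d = −(3/4) ln(1 − 4p/3) = −0.75 ln(1 − 0.141632) = −0.75 ln(0.858368)
  = −0.75 × (-0.152722) = 0.114542 substitutions/site.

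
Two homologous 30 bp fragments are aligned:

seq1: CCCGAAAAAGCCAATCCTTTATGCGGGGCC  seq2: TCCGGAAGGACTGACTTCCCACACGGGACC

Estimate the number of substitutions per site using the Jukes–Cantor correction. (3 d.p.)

0.931

The sequences differ at 16 of 30 sites, so p = 16/30 ≈ 0.533333.
d = −(3/4) ln(1 − 4p/3) = −0.75 ln(1 − 0.711111) = −0.75 ln(0.288889)
  = −0.75 × (-1.241713) = 0.931285 substitutions/site.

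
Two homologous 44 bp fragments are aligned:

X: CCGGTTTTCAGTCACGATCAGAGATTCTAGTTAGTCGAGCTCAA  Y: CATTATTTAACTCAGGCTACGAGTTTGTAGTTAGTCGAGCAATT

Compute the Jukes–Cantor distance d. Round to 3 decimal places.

The sequences differ at 16 of 44 sites, so p = 16/44 ≈ 0.363636.
d = −(3/4) ln(1 − 4p/3) = −0.75 ln(1 − 0.484848) = −0.75 ln(0.515152)
  = −0.75 × (-0.663293) = 0.497470 substitutions/site.

0.497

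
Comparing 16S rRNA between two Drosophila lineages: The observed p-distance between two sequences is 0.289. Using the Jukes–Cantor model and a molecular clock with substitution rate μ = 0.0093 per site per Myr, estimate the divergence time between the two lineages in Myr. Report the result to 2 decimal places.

19.62

d = −(3/4) ln(1 − 4p/3) = −0.75 ln(1 − 0.385333) = −0.75 ln(0.614667)
  = −0.75 × (-0.486675) = 0.365006 substitutions/site.
Under a molecular clock d = 2μt, so t = d/(2μ) = 0.365006 / (2 × 0.0093) = 19.62 Myr.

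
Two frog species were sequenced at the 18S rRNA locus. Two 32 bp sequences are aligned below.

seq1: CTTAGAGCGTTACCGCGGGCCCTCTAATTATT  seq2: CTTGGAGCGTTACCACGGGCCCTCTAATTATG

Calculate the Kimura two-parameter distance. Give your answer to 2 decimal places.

Of 32 sites, 2 differences are transitions and 1 are transversions, so P = 2/32 = 0.0625 and Q = 1/32 = 0.03125.
Under the Kimura two-parameter model, d = −½ ln(1 − 2P − Q) − ¼ ln(1 − 2Q).
1 − 2P − Q = 0.84375, giving −½ ln(0.84375) = 0.084950.
1 − 2Q = 0.9375, giving −¼ ln(0.9375) = 0.016135.
d = 0.084950 + 0.016135 = 0.101085.

0.10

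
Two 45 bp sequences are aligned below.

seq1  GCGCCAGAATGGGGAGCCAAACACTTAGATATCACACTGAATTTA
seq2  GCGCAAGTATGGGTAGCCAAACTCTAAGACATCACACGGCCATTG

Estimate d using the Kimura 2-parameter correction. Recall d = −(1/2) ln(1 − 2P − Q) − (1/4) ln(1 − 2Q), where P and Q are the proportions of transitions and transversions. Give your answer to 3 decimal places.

Of 45 sites, 2 differences are transitions and 9 are transversions, so P = 2/45 ≈ 0.044444 and Q = 9/45 = 0.2.
Under the Kimura two-parameter model, d = −½ ln(1 − 2P − Q) − ¼ ln(1 − 2Q).
1 − 2P − Q = 0.711112, giving −½ ln(0.711112) = 0.170463.
1 − 2Q = 0.6, giving −¼ ln(0.6) = 0.127706.
d = 0.170463 + 0.127706 = 0.298169.

0.298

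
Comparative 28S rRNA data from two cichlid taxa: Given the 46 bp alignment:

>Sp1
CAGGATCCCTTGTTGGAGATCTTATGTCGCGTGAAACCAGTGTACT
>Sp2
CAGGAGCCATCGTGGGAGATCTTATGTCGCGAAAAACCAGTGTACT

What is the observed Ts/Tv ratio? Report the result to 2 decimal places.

0.50

Transitions are A↔G and C↔T; transversions are all other mismatches.
Transitions: 2. Transversions: 4.
R = 2/4 = 0.50.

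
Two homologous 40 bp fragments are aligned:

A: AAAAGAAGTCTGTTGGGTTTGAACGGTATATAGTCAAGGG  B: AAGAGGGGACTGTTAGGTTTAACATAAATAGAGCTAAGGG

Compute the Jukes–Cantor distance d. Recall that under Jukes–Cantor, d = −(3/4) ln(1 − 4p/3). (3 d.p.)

0.471

The sequences differ at 14 of 40 sites, so p = 14/40 = 0.35.
d = −(3/4) ln(1 − 4p/3) = −0.75 ln(1 − 0.466667) = −0.75 ln(0.533333)
  = −0.75 × (-0.628609) = 0.471457 substitutions/site.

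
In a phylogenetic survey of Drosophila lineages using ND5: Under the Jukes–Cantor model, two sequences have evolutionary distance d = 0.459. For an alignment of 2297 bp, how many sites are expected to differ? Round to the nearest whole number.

Invert JC69: p = (3/4)(1 − e^(−4d/3)) = 0.75 × (1 − e^(-0.612)) = 0.75 × (1 − 0.542265) = 0.343301.
Expected differing sites = pL ≈ 0.343301 × 2297 = 788.562397 ≈ 789.

789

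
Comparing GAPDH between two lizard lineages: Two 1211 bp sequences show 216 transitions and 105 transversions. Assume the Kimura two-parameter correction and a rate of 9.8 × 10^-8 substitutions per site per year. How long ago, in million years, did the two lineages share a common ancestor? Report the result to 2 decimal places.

P = 216/1211 ≈ 0.178365 and Q = 105/1211 ≈ 0.086705.
Under the Kimura two-parameter model, d = −½ ln(1 − 2P − Q) − ¼ ln(1 − 2Q).
1 − 2P − Q = 0.556565, giving −½ ln(0.556565) = 0.292986.
1 − 2Q = 0.82659, giving −¼ ln(0.82659) = 0.047612.
d = 0.292986 + 0.047612 = 0.340598.
Under a molecular clock d = 2μt, so t = d/(2μ) = 0.340598 / (2 × 9.8 × 10^-8) = 1.74 million years.

1.74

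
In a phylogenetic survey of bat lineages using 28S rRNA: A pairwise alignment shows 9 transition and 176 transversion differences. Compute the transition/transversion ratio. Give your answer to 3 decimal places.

0.051

R = 9/176 = 0.051136… ≈ 0.051 (to 3 d.p.).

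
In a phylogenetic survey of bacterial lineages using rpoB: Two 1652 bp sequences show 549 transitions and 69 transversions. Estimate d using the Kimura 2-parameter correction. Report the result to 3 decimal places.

P = 549/1652 ≈ 0.332324 and Q = 69/1652 ≈ 0.041768.
Under the Kimura two-parameter model, d = −½ ln(1 − 2P − Q) − ¼ ln(1 − 2Q).
1 − 2P − Q = 0.293584, giving −½ ln(0.293584) = 0.612796.
1 − 2Q = 0.916464, giving −¼ ln(0.916464) = 0.021808.
d = 0.612796 + 0.021808 = 0.634604.

0.635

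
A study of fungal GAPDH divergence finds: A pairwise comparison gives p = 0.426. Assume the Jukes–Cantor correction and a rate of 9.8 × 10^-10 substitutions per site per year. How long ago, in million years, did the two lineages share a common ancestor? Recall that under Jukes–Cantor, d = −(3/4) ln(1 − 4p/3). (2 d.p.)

321.17

d = −(3/4) ln(1 − 4p/3) = −0.75 ln(1 − 0.568) = −0.75 ln(0.432)
  = −0.75 × (-0.839330) = 0.629498 substitutions/site.
Under a molecular clock d = 2μt, so t = d/(2μ) = 0.629498 / (2 × 9.8 × 10^-10) = 321.17 million years.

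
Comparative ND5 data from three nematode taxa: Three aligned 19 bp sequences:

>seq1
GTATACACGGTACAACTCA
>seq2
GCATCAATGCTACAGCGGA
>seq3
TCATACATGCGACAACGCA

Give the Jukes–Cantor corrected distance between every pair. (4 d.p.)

seq1–seq2: 8/19 sites differ → p ≈ 0.421053, d = −0.75 ln(1 − 0.561404) = 0.618132 ≈ 0.6181.
seq1–seq3: 6/19 sites differ → p ≈ 0.315789, d = −0.75 ln(1 − 0.421052) = 0.409907 ≈ 0.4099.
seq2–seq3: 6/19 sites differ → p ≈ 0.315789, d = −0.75 ln(1 − 0.421052) = 0.409907 ≈ 0.4099.

d(seq1,seq2) = 0.6181, d(seq1,seq3) = 0.4099, d(seq2,seq3) = 0.4099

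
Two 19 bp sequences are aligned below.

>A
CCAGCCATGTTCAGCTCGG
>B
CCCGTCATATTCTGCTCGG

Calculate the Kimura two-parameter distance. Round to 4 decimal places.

Of 19 sites, 2 differences are transitions and 2 are transversions, so P = 2/19 ≈ 0.105263 and Q = 2/19 ≈ 0.105263.
Under the Kimura two-parameter model, d = −½ ln(1 − 2P − Q) − ¼ ln(1 − 2Q).
1 − 2P − Q = 0.684211, giving −½ ln(0.684211) = 0.189744.
1 − 2Q = 0.789474, giving −¼ ln(0.789474) = 0.059097.
d = 0.189744 + 0.059097 = 0.248841.

0.2488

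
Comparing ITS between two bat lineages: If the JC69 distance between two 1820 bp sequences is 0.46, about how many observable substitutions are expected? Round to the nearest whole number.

626

Invert JC69: p = (3/4)(1 − e^(−4d/3)) = 0.75 × (1 − e^(-0.613333)) = 0.75 × (1 − 0.541543) = 0.343843.
Expected differing sites = pL ≈ 0.343843 × 1820 = 625.79426 ≈ 626.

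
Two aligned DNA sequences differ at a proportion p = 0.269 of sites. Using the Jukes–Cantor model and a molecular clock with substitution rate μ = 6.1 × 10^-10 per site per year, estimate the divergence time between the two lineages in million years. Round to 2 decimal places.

273.08

d = −(3/4) ln(1 − 4p/3) = −0.75 ln(1 − 0.358667) = −0.75 ln(0.641333)
  = −0.75 × (-0.444206) = 0.333155 substitutions/site.
Under a molecular clock d = 2μt, so t = d/(2μ) = 0.333155 / (2 × 6.1 × 10^-10) = 273.08 million years.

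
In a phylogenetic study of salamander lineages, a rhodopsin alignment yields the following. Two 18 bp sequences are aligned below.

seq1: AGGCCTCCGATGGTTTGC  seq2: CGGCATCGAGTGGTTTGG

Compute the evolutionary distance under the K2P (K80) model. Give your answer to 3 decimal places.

0.441

Of 18 sites, 2 differences are transitions and 4 are transversions, so P = 2/18 ≈ 0.111111 and Q = 4/18 ≈ 0.222222.
Under the Kimura two-parameter model, d = −½ ln(1 − 2P − Q) − ¼ ln(1 − 2Q).
1 − 2P − Q = 0.555556, giving −½ ln(0.555556) = 0.293893.
1 − 2Q = 0.555556, giving −¼ ln(0.555556) = 0.146946.
d = 0.293893 + 0.146946 = 0.440839.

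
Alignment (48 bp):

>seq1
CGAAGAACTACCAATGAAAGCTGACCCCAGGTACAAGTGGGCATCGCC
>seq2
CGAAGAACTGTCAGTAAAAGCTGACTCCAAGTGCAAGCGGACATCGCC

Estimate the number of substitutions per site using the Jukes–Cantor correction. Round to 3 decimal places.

The sequences differ at 9 of 48 sites (10, 11, 14, 16, 26, 30, 33, 38, 41), so p = 9/48 = 0.1875.
d = −(3/4) ln(1 − 4p/3) = −0.75 ln(1 − 0.25) = −0.75 ln(0.75)
  = −0.75 × (-0.287682) = 0.215762 substitutions/site.

0.216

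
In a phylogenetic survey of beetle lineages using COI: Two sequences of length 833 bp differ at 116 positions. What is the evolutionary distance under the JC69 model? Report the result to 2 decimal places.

0.15

p = 116/833 ≈ 0.139256.
d = −(3/4) ln(1 − 4p/3) = −0.75 ln(1 − 0.185675) = −0.75 ln(0.814325)
  = −0.75 × (-0.205396) = 0.154047 substitutions/site.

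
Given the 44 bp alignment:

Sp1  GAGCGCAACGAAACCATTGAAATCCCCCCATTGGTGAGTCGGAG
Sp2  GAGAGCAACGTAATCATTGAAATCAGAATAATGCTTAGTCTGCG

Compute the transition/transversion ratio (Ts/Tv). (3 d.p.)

Transitions are A↔G and C↔T; transversions are all other mismatches.
Transitions: 2. Transversions: 11.
R = 2/11 = 0.181818… ≈ 0.182 (to 3 d.p.).

0.182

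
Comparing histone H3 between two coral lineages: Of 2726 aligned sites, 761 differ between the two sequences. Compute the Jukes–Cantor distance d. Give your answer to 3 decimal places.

p = 761/2726 ≈ 0.279164.
d = −(3/4) ln(1 − 4p/3) = −0.75 ln(1 − 0.372219) = −0.75 ln(0.627781)
  = −0.75 × (-0.465564) = 0.349173 substitutions/site.

0.349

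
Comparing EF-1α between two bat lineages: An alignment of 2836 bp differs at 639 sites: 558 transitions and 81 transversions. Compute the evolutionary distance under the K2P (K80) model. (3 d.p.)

0.289

P = 558/2836 ≈ 0.196756 and Q = 81/2836 ≈ 0.028561.
Under the Kimura two-parameter model, d = −½ ln(1 − 2P − Q) − ¼ ln(1 − 2Q).
1 − 2P − Q = 0.577927, giving −½ ln(0.577927) = 0.274154.
1 − 2Q = 0.942878, giving −¼ ln(0.942878) = 0.014705.
d = 0.274154 + 0.014705 = 0.288859.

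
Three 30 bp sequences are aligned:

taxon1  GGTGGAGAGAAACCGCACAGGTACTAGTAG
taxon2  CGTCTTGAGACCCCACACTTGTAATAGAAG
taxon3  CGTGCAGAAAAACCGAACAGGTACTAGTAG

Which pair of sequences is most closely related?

taxon1 and taxon3

taxon1–taxon2: 11/30 differ, p = 0.367, d = 0.503.
taxon1–taxon3: 4/30 differ, p = 0.133, d = 0.147.
taxon2–taxon3: 12/30 differ, p = 0.400, d = 0.572.
The smallest distance is between taxon1 and taxon3.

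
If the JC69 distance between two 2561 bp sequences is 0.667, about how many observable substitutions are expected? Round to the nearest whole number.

Invert JC69: p = (3/4)(1 − e^(−4d/3)) = 0.75 × (1 − e^(-0.889333)) = 0.75 × (1 − 0.410930) = 0.441803.
Expected differing sites = pL ≈ 0.441803 × 2561 = 1131.457483 ≈ 1131.

1131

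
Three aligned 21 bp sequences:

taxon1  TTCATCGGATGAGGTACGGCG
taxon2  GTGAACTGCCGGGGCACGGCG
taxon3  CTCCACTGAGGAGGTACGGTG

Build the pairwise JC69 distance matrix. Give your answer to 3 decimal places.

d(taxon1,taxon2) = 0.532, d(taxon1,taxon3) = 0.360, d(taxon2,taxon3) = 0.532

taxon1–taxon2: 8/21 sites differ → p ≈ 0.380952, d = −0.75 ln(1 − 0.507936) = 0.531860 ≈ 0.532.
taxon1–taxon3: 6/21 sites differ → p ≈ 0.285714, d = −0.75 ln(1 − 0.380952) = 0.359679 ≈ 0.360.
taxon2–taxon3: 8/21 sites differ → p ≈ 0.380952, d = −0.75 ln(1 − 0.507936) = 0.531860 ≈ 0.532.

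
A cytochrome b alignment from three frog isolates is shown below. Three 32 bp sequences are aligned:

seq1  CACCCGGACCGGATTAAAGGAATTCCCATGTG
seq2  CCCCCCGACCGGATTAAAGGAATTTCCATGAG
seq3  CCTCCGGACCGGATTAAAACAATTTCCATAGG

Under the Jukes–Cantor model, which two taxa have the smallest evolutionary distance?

seq1–seq2: 4/32 differ, p = 0.125, d = 0.137.
seq1–seq3: 7/32 differ, p = 0.219, d = 0.259.
seq2–seq3: 6/32 differ, p = 0.188, d = 0.216.
The smallest distance is between seq1 and seq2.

seq1 and seq2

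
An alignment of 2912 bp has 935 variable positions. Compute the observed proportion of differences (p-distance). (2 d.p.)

0.32

p = 935/2912 = 0.321085… ≈ 0.32 (to 2 d.p.).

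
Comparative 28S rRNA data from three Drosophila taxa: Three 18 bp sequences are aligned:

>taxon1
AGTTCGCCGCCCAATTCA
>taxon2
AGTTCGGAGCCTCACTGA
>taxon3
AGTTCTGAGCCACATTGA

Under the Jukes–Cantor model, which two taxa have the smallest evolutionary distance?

taxon2 and taxon3

taxon1–taxon2: 6/18 differ, p = 0.333, d = 0.441.
taxon1–taxon3: 6/18 differ, p = 0.333, d = 0.441.
taxon2–taxon3: 3/18 differ, p = 0.167, d = 0.188.
The smallest distance is between taxon2 and taxon3.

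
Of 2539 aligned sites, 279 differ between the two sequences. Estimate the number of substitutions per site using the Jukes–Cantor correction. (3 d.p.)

p = 279/2539 ≈ 0.109886.
d = −(3/4) ln(1 − 4p/3) = −0.75 ln(1 − 0.146515) = −0.75 ln(0.853485)
  = −0.75 × (-0.158427) = 0.118820 substitutions/site.

0.119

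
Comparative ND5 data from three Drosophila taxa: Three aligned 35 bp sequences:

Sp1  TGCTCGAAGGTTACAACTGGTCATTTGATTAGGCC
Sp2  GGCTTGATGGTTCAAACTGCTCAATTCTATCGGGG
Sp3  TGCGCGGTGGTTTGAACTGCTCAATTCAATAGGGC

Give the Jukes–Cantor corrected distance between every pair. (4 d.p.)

d(Sp1,Sp2) = 0.5128, d(Sp1,Sp3) = 0.3597, d(Sp2,Sp3) = 0.3149

Sp1–Sp2: 13/35 sites differ → p ≈ 0.371429, d = −0.75 ln(1 − 0.495239) = 0.512753 ≈ 0.5128.
Sp1–Sp3: 10/35 sites differ → p ≈ 0.285714, d = −0.75 ln(1 − 0.380952) = 0.359679 ≈ 0.3597.
Sp2–Sp3: 9/35 sites differ → p ≈ 0.257143, d = −0.75 ln(1 − 0.342857) = 0.314890 ≈ 0.3149.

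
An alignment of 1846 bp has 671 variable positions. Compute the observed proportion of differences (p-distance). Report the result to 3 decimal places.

p = 671/1846 = 0.363488… ≈ 0.363 (to 3 d.p.).

0.363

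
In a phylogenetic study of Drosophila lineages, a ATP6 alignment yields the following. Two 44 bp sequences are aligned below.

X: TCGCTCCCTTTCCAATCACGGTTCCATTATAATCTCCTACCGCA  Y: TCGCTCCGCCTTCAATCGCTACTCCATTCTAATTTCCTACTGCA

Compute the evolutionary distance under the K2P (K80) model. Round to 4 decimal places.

0.3193

Of 44 sites, 8 differences are transitions and 3 are transversions, so P = 8/44 ≈ 0.181818 and Q = 3/44 ≈ 0.068182.
Under the Kimura two-parameter model, d = −½ ln(1 − 2P − Q) − ¼ ln(1 − 2Q).
1 − 2P − Q = 0.568182, giving −½ ln(0.568182) = 0.282657.
1 − 2Q = 0.863636, giving −¼ ln(0.863636) = 0.036651.
d = 0.282657 + 0.036651 = 0.319308.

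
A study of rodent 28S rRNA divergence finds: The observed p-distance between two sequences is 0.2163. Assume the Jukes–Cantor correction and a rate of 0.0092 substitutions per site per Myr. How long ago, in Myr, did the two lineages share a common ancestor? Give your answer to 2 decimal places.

13.87

d = −(3/4) ln(1 − 4p/3) = −0.75 ln(1 − 0.2884) = −0.75 ln(0.7116)
  = −0.75 × (-0.340239) = 0.255179 substitutions/site.
Under a molecular clock d = 2μt, so t = d/(2μ) = 0.255179 / (2 × 0.0092) = 13.87 Myr.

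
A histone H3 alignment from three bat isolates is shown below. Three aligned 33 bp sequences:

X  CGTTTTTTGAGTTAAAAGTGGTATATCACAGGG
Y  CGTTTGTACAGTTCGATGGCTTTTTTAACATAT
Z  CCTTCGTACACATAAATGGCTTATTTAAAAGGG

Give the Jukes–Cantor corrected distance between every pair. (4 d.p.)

X–Y: 15/33 sites differ → p ≈ 0.454545, d = −0.75 ln(1 − 0.60606) = 0.698667 ≈ 0.6987.
X–Z: 14/33 sites differ → p ≈ 0.424242, d = −0.75 ln(1 − 0.565656) = 0.625439 ≈ 0.6254.
Y–Z: 11/33 sites differ → p ≈ 0.333333, d = −0.75 ln(1 − 0.444444) = 0.440839 ≈ 0.4408.

d(X,Y) = 0.6987, d(X,Z) = 0.6254, d(Y,Z) = 0.4408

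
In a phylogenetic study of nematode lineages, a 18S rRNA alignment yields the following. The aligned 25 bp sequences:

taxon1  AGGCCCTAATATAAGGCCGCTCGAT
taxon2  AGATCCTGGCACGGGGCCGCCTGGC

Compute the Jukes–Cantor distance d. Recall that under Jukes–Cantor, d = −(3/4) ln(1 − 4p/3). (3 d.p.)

0.766

The sequences differ at 12 of 25 sites, so p = 12/25 = 0.48.
d = −(3/4) ln(1 − 4p/3) = −0.75 ln(1 − 0.64) = −0.75 ln(0.36)
  = −0.75 × (-1.021651) = 0.766238 substitutions/site.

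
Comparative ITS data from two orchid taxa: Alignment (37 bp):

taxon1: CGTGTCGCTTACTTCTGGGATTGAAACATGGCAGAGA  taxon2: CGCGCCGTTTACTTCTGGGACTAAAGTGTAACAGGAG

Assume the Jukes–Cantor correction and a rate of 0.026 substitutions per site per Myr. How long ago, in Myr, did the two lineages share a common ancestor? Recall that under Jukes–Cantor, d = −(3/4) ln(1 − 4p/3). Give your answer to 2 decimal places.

9.12

The sequences differ at 13 of 37 sites, so p = 13/37 ≈ 0.351351.
d = −(3/4) ln(1 − 4p/3) = −0.75 ln(1 − 0.468468) = −0.75 ln(0.531532)
  = −0.75 × (-0.631992) = 0.473994 substitutions/site.
Under a molecular clock d = 2μt, so t = d/(2μ) = 0.473994 / (2 × 0.026) = 9.12 Myr.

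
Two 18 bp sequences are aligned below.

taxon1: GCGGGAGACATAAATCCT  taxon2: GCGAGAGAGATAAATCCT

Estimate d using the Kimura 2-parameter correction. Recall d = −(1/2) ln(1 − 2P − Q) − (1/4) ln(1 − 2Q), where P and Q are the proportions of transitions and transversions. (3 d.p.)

Of 18 sites, 1 differences are transitions and 1 are transversions, so P = 1/18 ≈ 0.055556 and Q = 1/18 ≈ 0.055556.
Under the Kimura two-parameter model, d = −½ ln(1 − 2P − Q) − ¼ ln(1 − 2Q).
1 − 2P − Q = 0.833332, giving −½ ln(0.833332) = 0.091162.
1 − 2Q = 0.888888, giving −¼ ln(0.888888) = 0.029446.
d = 0.091162 + 0.029446 = 0.120608.

0.121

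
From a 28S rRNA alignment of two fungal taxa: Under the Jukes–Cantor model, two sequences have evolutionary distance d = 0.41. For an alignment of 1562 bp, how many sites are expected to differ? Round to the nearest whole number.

493

Invert JC69: p = (3/4)(1 − e^(−4d/3)) = 0.75 × (1 − e^(-0.546667)) = 0.75 × (1 − 0.578876) = 0.315843.
Expected differing sites = pL ≈ 0.315843 × 1562 = 493.346766 ≈ 493.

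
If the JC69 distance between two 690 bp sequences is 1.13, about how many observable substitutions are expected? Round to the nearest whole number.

403

Invert JC69: p = (3/4)(1 − e^(−4d/3)) = 0.75 × (1 − e^(-1.506667)) = 0.75 × (1 − 0.221647) = 0.583765.
Expected differing sites = pL ≈ 0.583765 × 690 = 402.79785 ≈ 403.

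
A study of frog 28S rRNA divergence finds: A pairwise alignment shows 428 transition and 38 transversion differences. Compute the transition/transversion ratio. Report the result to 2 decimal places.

11.26

R = 428/38 = 11.263157… ≈ 11.26 (to 2 d.p.).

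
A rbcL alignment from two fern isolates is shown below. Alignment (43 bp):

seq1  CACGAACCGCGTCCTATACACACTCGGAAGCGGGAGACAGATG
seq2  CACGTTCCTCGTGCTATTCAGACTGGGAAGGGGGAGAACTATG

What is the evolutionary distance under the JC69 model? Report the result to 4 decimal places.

The sequences differ at 11 of 43 sites, so p = 11/43 ≈ 0.255814.
d = −(3/4) ln(1 − 4p/3) = −0.75 ln(1 − 0.341085) = −0.75 ln(0.658915)
  = −0.75 × (-0.417161) = 0.312871 substitutions/site.

0.3129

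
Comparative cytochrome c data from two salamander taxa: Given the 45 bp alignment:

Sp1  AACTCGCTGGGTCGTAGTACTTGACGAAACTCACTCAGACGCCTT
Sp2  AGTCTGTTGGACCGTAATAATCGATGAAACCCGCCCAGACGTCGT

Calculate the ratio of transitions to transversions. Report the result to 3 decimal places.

Transitions are A↔G and C↔T; transversions are all other mismatches.
Transitions: 14. Transversions: 2.
R = 14/2 = 7.000.

7.000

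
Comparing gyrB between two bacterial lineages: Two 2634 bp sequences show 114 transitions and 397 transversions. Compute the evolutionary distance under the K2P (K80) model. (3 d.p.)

0.225

P = 114/2634 ≈ 0.04328 and Q = 397/2634 ≈ 0.150721.
Under the Kimura two-parameter model, d = −½ ln(1 − 2P − Q) − ¼ ln(1 − 2Q).
1 − 2P − Q = 0.762719, giving −½ ln(0.762719) = 0.135433.
1 − 2Q = 0.698558, giving −¼ ln(0.698558) = 0.089684.
d = 0.135433 + 0.089684 = 0.225117.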